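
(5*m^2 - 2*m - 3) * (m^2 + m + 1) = 5*m^4 + 3*m^3 - 5*m - 3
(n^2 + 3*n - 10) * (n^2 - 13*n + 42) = n^4 - 10*n^3 - 7*n^2 + 256*n - 420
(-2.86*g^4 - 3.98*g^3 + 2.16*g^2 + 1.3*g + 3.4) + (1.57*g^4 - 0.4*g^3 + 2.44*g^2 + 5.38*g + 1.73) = -1.29*g^4 - 4.38*g^3 + 4.6*g^2 + 6.68*g + 5.13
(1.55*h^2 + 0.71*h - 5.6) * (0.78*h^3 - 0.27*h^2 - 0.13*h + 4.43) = 1.209*h^5 + 0.1353*h^4 - 4.7612*h^3 + 8.2862*h^2 + 3.8733*h - 24.808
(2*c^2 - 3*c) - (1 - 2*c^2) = 4*c^2 - 3*c - 1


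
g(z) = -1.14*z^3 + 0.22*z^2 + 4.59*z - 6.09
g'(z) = -3.42*z^2 + 0.44*z + 4.59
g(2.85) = -17.61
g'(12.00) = -482.61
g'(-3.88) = -48.60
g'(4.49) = -62.38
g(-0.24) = -7.16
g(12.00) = -1889.25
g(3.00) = -21.12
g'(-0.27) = 4.22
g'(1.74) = -5.00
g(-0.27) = -7.29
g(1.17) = -2.24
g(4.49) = -84.24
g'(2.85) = -21.93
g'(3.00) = -24.87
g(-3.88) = 46.00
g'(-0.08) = 4.53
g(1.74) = -3.44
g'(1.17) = 0.42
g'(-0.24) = 4.29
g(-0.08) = -6.46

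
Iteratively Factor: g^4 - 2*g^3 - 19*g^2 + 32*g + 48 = (g - 3)*(g^3 + g^2 - 16*g - 16) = (g - 3)*(g + 4)*(g^2 - 3*g - 4) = (g - 4)*(g - 3)*(g + 4)*(g + 1)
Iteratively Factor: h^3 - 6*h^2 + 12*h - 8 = (h - 2)*(h^2 - 4*h + 4) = (h - 2)^2*(h - 2)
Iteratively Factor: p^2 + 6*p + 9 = (p + 3)*(p + 3)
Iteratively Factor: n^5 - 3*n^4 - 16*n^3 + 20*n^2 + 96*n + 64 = (n + 2)*(n^4 - 5*n^3 - 6*n^2 + 32*n + 32) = (n - 4)*(n + 2)*(n^3 - n^2 - 10*n - 8) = (n - 4)^2*(n + 2)*(n^2 + 3*n + 2) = (n - 4)^2*(n + 2)^2*(n + 1)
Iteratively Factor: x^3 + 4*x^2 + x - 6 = (x - 1)*(x^2 + 5*x + 6) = (x - 1)*(x + 2)*(x + 3)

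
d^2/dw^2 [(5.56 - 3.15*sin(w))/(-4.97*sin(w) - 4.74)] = (211.544074*sin(w)^2 - 201.754308*sin(w) - 423.088148)/(122.763473*sin(w)^3 + 351.246798*sin(w)^2 + 334.991916*sin(w) + 106.496424)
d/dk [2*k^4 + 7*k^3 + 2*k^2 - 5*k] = 8*k^3 + 21*k^2 + 4*k - 5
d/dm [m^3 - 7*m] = 3*m^2 - 7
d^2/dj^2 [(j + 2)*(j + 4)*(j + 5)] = 6*j + 22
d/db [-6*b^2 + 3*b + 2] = 3 - 12*b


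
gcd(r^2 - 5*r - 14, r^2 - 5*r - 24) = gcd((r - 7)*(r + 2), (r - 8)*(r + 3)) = 1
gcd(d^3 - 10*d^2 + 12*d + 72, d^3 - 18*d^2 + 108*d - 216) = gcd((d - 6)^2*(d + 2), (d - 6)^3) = d^2 - 12*d + 36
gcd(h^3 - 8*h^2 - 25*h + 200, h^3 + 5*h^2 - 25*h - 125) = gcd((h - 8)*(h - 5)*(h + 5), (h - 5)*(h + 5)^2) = h^2 - 25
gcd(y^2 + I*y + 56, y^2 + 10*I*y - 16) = y + 8*I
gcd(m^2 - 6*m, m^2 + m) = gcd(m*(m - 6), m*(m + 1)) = m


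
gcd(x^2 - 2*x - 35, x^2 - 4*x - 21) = x - 7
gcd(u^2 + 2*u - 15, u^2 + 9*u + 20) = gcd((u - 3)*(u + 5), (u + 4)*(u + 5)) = u + 5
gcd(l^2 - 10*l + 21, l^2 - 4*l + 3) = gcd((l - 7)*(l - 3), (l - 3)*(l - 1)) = l - 3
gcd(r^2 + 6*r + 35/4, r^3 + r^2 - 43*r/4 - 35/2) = r + 5/2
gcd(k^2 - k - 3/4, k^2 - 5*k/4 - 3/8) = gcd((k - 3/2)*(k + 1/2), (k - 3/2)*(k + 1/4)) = k - 3/2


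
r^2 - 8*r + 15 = (r - 5)*(r - 3)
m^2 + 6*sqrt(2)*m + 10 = (m + sqrt(2))*(m + 5*sqrt(2))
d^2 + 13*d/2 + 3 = (d + 1/2)*(d + 6)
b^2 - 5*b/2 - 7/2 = (b - 7/2)*(b + 1)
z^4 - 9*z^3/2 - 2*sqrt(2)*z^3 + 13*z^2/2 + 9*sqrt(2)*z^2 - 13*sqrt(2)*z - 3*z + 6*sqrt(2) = (z - 2)*(z - 3/2)*(z - 1)*(z - 2*sqrt(2))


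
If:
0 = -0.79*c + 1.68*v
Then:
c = 2.12658227848101*v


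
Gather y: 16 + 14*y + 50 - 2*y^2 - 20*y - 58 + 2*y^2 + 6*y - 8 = 0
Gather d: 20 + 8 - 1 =27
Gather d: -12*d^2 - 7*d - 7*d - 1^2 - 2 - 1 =-12*d^2 - 14*d - 4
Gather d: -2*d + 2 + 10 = 12 - 2*d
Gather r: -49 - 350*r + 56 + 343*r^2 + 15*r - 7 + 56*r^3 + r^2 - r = 56*r^3 + 344*r^2 - 336*r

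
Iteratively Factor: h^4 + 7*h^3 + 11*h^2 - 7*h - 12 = (h + 4)*(h^3 + 3*h^2 - h - 3) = (h + 1)*(h + 4)*(h^2 + 2*h - 3) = (h - 1)*(h + 1)*(h + 4)*(h + 3)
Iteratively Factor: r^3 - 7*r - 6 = (r + 1)*(r^2 - r - 6) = (r - 3)*(r + 1)*(r + 2)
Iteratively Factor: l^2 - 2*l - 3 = (l + 1)*(l - 3)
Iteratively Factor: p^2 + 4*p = (p)*(p + 4)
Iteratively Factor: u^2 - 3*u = (u - 3)*(u)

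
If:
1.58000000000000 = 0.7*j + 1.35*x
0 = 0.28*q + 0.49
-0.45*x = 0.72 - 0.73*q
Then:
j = 10.82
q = -1.75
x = -4.44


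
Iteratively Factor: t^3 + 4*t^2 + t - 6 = (t + 3)*(t^2 + t - 2) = (t + 2)*(t + 3)*(t - 1)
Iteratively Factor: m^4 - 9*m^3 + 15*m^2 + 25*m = (m + 1)*(m^3 - 10*m^2 + 25*m) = (m - 5)*(m + 1)*(m^2 - 5*m) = (m - 5)^2*(m + 1)*(m)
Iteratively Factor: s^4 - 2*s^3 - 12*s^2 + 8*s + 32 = (s + 2)*(s^3 - 4*s^2 - 4*s + 16) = (s - 4)*(s + 2)*(s^2 - 4) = (s - 4)*(s - 2)*(s + 2)*(s + 2)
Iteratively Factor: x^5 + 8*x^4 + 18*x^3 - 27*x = (x - 1)*(x^4 + 9*x^3 + 27*x^2 + 27*x) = (x - 1)*(x + 3)*(x^3 + 6*x^2 + 9*x) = (x - 1)*(x + 3)^2*(x^2 + 3*x) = (x - 1)*(x + 3)^3*(x)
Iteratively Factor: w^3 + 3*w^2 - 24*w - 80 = (w - 5)*(w^2 + 8*w + 16) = (w - 5)*(w + 4)*(w + 4)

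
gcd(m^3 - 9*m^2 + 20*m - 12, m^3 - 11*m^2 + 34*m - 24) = m^2 - 7*m + 6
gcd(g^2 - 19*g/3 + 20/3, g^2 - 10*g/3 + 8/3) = g - 4/3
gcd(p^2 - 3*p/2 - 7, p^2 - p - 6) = p + 2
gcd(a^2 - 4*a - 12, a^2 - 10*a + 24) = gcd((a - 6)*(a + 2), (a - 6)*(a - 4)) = a - 6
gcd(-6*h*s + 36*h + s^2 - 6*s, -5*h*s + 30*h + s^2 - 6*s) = s - 6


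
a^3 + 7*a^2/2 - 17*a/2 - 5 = (a - 2)*(a + 1/2)*(a + 5)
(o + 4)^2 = o^2 + 8*o + 16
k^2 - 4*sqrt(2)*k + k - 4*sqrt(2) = (k + 1)*(k - 4*sqrt(2))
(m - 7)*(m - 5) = m^2 - 12*m + 35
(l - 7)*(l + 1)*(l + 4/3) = l^3 - 14*l^2/3 - 15*l - 28/3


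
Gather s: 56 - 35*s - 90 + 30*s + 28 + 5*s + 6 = 0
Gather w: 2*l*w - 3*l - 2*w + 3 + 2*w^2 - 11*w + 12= -3*l + 2*w^2 + w*(2*l - 13) + 15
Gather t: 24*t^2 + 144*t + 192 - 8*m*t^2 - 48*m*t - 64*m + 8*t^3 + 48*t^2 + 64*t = -64*m + 8*t^3 + t^2*(72 - 8*m) + t*(208 - 48*m) + 192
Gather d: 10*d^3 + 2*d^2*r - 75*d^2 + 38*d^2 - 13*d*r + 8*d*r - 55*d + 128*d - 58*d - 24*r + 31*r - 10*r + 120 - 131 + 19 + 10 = 10*d^3 + d^2*(2*r - 37) + d*(15 - 5*r) - 3*r + 18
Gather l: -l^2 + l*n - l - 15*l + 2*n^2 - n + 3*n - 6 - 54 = -l^2 + l*(n - 16) + 2*n^2 + 2*n - 60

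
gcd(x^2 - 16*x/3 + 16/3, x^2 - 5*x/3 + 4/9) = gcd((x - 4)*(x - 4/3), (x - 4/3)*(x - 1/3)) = x - 4/3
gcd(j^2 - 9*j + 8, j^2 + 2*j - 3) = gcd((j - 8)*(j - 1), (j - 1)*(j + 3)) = j - 1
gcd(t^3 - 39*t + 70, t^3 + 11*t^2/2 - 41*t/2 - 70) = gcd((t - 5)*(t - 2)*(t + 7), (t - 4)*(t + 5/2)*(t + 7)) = t + 7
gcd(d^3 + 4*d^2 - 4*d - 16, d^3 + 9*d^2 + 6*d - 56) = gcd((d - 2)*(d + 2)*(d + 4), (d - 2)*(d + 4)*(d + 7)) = d^2 + 2*d - 8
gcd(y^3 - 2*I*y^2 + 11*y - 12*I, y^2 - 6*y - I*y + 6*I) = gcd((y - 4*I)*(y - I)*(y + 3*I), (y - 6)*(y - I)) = y - I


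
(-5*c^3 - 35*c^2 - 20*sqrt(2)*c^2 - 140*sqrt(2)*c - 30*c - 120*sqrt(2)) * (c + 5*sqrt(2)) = -5*c^4 - 45*sqrt(2)*c^3 - 35*c^3 - 315*sqrt(2)*c^2 - 230*c^2 - 1400*c - 270*sqrt(2)*c - 1200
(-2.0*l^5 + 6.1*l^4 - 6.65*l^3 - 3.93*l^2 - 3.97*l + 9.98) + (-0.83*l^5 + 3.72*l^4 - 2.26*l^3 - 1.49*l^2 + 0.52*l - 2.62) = -2.83*l^5 + 9.82*l^4 - 8.91*l^3 - 5.42*l^2 - 3.45*l + 7.36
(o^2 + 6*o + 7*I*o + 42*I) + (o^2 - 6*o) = 2*o^2 + 7*I*o + 42*I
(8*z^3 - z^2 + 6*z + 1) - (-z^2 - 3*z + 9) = 8*z^3 + 9*z - 8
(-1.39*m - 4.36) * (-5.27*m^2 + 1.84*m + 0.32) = 7.3253*m^3 + 20.4196*m^2 - 8.4672*m - 1.3952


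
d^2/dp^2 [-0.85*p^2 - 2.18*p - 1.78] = -1.70000000000000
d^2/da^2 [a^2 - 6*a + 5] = 2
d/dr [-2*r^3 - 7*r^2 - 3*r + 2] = -6*r^2 - 14*r - 3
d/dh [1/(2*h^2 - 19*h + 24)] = (19 - 4*h)/(2*h^2 - 19*h + 24)^2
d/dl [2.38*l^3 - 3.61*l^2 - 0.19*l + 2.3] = 7.14*l^2 - 7.22*l - 0.19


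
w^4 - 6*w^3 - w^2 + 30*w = w*(w - 5)*(w - 3)*(w + 2)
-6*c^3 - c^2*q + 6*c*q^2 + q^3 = (-c + q)*(c + q)*(6*c + q)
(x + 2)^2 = x^2 + 4*x + 4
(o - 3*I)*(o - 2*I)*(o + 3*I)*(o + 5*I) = o^4 + 3*I*o^3 + 19*o^2 + 27*I*o + 90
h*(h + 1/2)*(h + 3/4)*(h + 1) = h^4 + 9*h^3/4 + 13*h^2/8 + 3*h/8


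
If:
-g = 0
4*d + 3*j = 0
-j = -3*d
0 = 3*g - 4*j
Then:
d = 0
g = 0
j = 0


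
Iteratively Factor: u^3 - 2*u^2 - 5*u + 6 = (u - 1)*(u^2 - u - 6) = (u - 1)*(u + 2)*(u - 3)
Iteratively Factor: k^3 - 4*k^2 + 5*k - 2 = (k - 1)*(k^2 - 3*k + 2) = (k - 2)*(k - 1)*(k - 1)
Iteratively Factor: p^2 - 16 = (p + 4)*(p - 4)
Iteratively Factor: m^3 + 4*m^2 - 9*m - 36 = (m + 3)*(m^2 + m - 12) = (m + 3)*(m + 4)*(m - 3)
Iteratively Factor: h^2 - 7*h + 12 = (h - 4)*(h - 3)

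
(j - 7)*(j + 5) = j^2 - 2*j - 35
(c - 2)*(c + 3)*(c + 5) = c^3 + 6*c^2 - c - 30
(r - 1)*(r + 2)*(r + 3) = r^3 + 4*r^2 + r - 6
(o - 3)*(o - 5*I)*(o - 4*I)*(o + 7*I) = o^4 - 3*o^3 - 2*I*o^3 + 43*o^2 + 6*I*o^2 - 129*o - 140*I*o + 420*I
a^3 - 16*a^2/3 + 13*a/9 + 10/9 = (a - 5)*(a - 2/3)*(a + 1/3)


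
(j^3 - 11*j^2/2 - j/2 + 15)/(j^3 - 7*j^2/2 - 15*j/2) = (j - 2)/j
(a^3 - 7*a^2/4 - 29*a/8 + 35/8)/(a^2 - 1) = (8*a^2 - 6*a - 35)/(8*(a + 1))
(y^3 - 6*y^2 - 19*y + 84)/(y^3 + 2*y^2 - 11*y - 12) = (y - 7)/(y + 1)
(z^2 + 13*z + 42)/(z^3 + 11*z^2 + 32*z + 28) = (z + 6)/(z^2 + 4*z + 4)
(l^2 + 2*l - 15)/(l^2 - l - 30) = (l - 3)/(l - 6)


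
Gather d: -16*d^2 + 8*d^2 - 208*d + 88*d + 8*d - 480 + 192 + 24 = -8*d^2 - 112*d - 264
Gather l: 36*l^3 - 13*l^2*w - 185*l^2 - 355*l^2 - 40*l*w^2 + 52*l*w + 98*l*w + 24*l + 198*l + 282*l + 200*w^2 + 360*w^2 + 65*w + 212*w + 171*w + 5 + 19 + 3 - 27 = 36*l^3 + l^2*(-13*w - 540) + l*(-40*w^2 + 150*w + 504) + 560*w^2 + 448*w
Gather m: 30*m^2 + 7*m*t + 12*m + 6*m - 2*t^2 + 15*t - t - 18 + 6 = 30*m^2 + m*(7*t + 18) - 2*t^2 + 14*t - 12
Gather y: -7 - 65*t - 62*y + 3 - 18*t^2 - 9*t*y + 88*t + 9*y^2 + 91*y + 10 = -18*t^2 + 23*t + 9*y^2 + y*(29 - 9*t) + 6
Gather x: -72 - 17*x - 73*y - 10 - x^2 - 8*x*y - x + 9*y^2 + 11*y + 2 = -x^2 + x*(-8*y - 18) + 9*y^2 - 62*y - 80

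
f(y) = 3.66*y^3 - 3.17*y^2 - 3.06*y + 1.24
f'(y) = 10.98*y^2 - 6.34*y - 3.06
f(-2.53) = -70.58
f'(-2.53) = 83.26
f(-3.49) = -182.27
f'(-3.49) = 152.80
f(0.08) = 0.98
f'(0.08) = -3.50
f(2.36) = 24.47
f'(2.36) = 43.13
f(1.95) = 10.36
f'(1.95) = 26.33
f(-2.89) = -104.74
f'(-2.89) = 106.97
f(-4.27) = -328.44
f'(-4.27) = 224.21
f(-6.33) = -1034.72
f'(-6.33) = 477.03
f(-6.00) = -885.08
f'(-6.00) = 430.26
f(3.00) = 62.35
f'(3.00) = 76.74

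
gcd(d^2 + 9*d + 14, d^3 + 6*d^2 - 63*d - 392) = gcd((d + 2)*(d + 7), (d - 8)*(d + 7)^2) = d + 7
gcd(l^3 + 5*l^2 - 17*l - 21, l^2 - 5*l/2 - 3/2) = l - 3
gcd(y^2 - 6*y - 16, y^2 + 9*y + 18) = 1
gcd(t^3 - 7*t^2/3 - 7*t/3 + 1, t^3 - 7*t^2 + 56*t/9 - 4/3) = t - 1/3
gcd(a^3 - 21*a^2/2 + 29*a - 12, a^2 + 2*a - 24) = a - 4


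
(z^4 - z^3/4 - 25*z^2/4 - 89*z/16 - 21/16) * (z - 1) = z^5 - 5*z^4/4 - 6*z^3 + 11*z^2/16 + 17*z/4 + 21/16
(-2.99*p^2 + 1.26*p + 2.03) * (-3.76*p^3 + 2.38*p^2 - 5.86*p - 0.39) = 11.2424*p^5 - 11.8538*p^4 + 12.8874*p^3 - 1.3861*p^2 - 12.3872*p - 0.7917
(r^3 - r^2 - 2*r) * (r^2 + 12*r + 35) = r^5 + 11*r^4 + 21*r^3 - 59*r^2 - 70*r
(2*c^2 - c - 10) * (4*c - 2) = 8*c^3 - 8*c^2 - 38*c + 20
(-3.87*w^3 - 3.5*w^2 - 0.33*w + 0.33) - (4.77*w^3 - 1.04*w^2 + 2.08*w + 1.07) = -8.64*w^3 - 2.46*w^2 - 2.41*w - 0.74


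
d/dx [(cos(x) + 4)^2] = -2*(cos(x) + 4)*sin(x)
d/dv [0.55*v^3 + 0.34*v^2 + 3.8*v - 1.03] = 1.65*v^2 + 0.68*v + 3.8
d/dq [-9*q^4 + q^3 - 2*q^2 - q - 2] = -36*q^3 + 3*q^2 - 4*q - 1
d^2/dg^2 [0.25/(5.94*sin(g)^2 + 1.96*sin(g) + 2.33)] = (-35.2836*sin(g)^4 - 8.7318*sin(g)^3 + 65.8052*sin(g)^2 + 18.6053*sin(g) - 4.9993)/(5.94*sin(g)^2 + 1.96*sin(g) + 2.33)^3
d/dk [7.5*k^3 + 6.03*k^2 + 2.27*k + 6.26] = 22.5*k^2 + 12.06*k + 2.27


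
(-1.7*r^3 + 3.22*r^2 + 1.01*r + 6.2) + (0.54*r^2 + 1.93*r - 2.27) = -1.7*r^3 + 3.76*r^2 + 2.94*r + 3.93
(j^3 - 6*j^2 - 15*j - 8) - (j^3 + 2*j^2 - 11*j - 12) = -8*j^2 - 4*j + 4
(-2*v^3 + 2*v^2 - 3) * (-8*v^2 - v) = 16*v^5 - 14*v^4 - 2*v^3 + 24*v^2 + 3*v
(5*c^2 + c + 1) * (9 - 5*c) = -25*c^3 + 40*c^2 + 4*c + 9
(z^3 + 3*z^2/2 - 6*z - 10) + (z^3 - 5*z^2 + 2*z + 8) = 2*z^3 - 7*z^2/2 - 4*z - 2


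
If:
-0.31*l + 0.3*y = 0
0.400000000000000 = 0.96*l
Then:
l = 0.42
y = 0.43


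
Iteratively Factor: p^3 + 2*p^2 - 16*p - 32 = (p + 2)*(p^2 - 16) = (p + 2)*(p + 4)*(p - 4)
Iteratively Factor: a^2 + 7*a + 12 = (a + 4)*(a + 3)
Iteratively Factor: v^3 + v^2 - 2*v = (v - 1)*(v^2 + 2*v) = v*(v - 1)*(v + 2)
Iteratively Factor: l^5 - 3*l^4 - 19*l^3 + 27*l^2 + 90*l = (l + 3)*(l^4 - 6*l^3 - l^2 + 30*l) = (l + 2)*(l + 3)*(l^3 - 8*l^2 + 15*l) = (l - 5)*(l + 2)*(l + 3)*(l^2 - 3*l) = l*(l - 5)*(l + 2)*(l + 3)*(l - 3)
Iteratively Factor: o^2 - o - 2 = (o - 2)*(o + 1)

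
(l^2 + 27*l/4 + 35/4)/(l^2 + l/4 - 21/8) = 2*(l + 5)/(2*l - 3)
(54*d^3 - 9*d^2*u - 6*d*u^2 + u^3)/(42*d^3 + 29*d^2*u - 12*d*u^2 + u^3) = (-9*d^2 + u^2)/(-7*d^2 - 6*d*u + u^2)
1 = 1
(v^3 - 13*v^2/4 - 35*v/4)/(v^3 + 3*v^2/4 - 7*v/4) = (v - 5)/(v - 1)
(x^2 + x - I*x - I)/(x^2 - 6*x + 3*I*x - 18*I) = (x^2 + x*(1 - I) - I)/(x^2 + 3*x*(-2 + I) - 18*I)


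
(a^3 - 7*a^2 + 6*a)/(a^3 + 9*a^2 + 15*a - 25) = a*(a - 6)/(a^2 + 10*a + 25)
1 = 1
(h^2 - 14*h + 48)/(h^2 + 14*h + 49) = (h^2 - 14*h + 48)/(h^2 + 14*h + 49)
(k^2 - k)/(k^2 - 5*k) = (k - 1)/(k - 5)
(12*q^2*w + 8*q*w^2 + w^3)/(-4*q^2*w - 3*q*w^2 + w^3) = (-12*q^2 - 8*q*w - w^2)/(4*q^2 + 3*q*w - w^2)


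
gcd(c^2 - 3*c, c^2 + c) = c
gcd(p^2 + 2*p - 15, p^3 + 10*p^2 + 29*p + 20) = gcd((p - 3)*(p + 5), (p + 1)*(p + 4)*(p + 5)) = p + 5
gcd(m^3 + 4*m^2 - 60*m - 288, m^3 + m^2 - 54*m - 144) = m^2 - 2*m - 48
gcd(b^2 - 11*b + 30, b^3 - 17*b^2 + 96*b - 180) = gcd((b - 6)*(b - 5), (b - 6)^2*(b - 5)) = b^2 - 11*b + 30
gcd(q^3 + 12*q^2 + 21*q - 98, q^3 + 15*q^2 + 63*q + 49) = q^2 + 14*q + 49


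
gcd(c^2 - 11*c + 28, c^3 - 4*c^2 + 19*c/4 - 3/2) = 1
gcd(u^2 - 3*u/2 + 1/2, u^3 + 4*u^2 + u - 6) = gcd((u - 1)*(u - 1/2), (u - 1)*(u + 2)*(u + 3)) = u - 1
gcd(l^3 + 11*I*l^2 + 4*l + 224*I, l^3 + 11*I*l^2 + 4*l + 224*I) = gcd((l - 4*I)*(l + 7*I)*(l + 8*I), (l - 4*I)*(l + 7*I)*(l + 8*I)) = l^3 + 11*I*l^2 + 4*l + 224*I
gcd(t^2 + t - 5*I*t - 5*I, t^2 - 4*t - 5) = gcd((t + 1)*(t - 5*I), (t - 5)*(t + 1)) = t + 1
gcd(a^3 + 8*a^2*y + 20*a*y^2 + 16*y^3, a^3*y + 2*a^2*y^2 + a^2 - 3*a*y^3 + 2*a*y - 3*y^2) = 1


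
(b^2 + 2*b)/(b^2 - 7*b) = (b + 2)/(b - 7)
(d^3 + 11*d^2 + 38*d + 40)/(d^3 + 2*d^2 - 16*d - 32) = (d + 5)/(d - 4)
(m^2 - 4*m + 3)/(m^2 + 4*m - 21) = (m - 1)/(m + 7)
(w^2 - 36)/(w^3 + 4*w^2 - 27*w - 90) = (w - 6)/(w^2 - 2*w - 15)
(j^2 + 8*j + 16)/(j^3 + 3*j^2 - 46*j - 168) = (j + 4)/(j^2 - j - 42)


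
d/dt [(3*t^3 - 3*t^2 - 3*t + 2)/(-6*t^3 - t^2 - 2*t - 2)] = (-21*t^4 - 48*t^3 + 21*t^2 + 16*t + 10)/(36*t^6 + 12*t^5 + 25*t^4 + 28*t^3 + 8*t^2 + 8*t + 4)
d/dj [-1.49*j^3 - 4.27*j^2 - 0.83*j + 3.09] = -4.47*j^2 - 8.54*j - 0.83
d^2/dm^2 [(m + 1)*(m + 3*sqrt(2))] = 2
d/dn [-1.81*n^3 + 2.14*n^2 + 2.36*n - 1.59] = -5.43*n^2 + 4.28*n + 2.36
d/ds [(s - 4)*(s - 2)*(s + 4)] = 3*s^2 - 4*s - 16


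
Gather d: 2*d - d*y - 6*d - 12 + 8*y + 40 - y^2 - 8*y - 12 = d*(-y - 4) - y^2 + 16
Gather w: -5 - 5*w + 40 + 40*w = 35*w + 35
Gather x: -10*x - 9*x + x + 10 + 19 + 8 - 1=36 - 18*x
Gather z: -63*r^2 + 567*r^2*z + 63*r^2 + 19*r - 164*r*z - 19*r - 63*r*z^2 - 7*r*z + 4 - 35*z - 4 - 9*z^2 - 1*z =z^2*(-63*r - 9) + z*(567*r^2 - 171*r - 36)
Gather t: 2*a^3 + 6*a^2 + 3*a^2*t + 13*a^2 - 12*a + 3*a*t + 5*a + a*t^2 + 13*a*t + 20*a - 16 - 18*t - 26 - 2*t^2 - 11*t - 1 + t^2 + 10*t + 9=2*a^3 + 19*a^2 + 13*a + t^2*(a - 1) + t*(3*a^2 + 16*a - 19) - 34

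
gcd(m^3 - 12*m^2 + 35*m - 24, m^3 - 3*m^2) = m - 3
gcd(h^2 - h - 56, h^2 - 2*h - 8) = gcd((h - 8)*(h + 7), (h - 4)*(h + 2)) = 1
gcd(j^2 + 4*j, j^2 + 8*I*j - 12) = 1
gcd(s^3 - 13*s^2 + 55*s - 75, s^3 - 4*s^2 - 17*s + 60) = s^2 - 8*s + 15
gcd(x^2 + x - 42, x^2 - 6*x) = x - 6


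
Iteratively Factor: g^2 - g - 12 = (g + 3)*(g - 4)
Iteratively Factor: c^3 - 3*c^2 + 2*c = (c - 2)*(c^2 - c) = (c - 2)*(c - 1)*(c)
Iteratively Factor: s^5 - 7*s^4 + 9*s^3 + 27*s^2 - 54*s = (s)*(s^4 - 7*s^3 + 9*s^2 + 27*s - 54) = s*(s - 3)*(s^3 - 4*s^2 - 3*s + 18) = s*(s - 3)^2*(s^2 - s - 6) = s*(s - 3)^3*(s + 2)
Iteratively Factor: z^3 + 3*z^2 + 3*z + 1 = (z + 1)*(z^2 + 2*z + 1) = (z + 1)^2*(z + 1)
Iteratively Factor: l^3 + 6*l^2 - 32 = (l - 2)*(l^2 + 8*l + 16) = (l - 2)*(l + 4)*(l + 4)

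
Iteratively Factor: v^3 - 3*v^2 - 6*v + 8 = (v + 2)*(v^2 - 5*v + 4) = (v - 1)*(v + 2)*(v - 4)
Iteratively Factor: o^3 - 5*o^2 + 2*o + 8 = (o - 2)*(o^2 - 3*o - 4) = (o - 2)*(o + 1)*(o - 4)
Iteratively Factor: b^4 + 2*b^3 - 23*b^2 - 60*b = (b + 3)*(b^3 - b^2 - 20*b) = b*(b + 3)*(b^2 - b - 20) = b*(b + 3)*(b + 4)*(b - 5)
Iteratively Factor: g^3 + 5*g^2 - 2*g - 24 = (g - 2)*(g^2 + 7*g + 12) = (g - 2)*(g + 4)*(g + 3)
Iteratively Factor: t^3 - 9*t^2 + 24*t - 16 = (t - 1)*(t^2 - 8*t + 16) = (t - 4)*(t - 1)*(t - 4)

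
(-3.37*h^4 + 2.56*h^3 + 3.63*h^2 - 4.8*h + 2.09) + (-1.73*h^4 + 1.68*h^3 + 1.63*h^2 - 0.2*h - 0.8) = -5.1*h^4 + 4.24*h^3 + 5.26*h^2 - 5.0*h + 1.29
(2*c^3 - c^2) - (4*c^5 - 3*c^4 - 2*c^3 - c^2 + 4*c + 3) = -4*c^5 + 3*c^4 + 4*c^3 - 4*c - 3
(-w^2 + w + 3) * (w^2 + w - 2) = -w^4 + 6*w^2 + w - 6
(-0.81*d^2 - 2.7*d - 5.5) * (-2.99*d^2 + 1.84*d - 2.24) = 2.4219*d^4 + 6.5826*d^3 + 13.2914*d^2 - 4.072*d + 12.32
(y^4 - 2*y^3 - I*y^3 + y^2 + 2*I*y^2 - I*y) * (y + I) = y^5 - 2*y^4 + 2*y^3 - 2*y^2 + y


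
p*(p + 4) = p^2 + 4*p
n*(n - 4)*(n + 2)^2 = n^4 - 12*n^2 - 16*n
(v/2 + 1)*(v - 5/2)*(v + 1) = v^3/2 + v^2/4 - 11*v/4 - 5/2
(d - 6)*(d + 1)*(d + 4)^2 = d^4 + 3*d^3 - 30*d^2 - 128*d - 96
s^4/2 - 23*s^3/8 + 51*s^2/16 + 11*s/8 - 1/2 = (s/2 + 1/4)*(s - 4)*(s - 2)*(s - 1/4)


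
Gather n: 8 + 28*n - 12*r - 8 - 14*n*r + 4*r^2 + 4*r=n*(28 - 14*r) + 4*r^2 - 8*r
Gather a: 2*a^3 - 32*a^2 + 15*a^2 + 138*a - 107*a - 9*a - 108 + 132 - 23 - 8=2*a^3 - 17*a^2 + 22*a - 7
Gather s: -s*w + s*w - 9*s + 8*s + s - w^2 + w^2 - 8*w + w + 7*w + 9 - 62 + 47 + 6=0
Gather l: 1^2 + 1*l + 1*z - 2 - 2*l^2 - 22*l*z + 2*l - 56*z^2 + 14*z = -2*l^2 + l*(3 - 22*z) - 56*z^2 + 15*z - 1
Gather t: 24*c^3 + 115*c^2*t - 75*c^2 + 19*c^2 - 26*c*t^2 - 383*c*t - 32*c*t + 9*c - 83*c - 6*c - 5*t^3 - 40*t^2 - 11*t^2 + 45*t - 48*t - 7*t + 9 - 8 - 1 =24*c^3 - 56*c^2 - 80*c - 5*t^3 + t^2*(-26*c - 51) + t*(115*c^2 - 415*c - 10)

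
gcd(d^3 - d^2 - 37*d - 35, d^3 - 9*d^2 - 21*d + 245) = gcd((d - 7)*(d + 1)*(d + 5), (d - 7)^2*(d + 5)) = d^2 - 2*d - 35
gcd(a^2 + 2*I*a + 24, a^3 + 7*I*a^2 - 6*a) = a + 6*I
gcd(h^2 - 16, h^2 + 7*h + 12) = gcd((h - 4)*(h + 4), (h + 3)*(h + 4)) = h + 4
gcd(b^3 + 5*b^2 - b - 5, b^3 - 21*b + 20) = b^2 + 4*b - 5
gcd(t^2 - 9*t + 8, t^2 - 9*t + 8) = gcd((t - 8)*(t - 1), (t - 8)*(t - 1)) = t^2 - 9*t + 8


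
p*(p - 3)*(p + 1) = p^3 - 2*p^2 - 3*p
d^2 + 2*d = d*(d + 2)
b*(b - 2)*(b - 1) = b^3 - 3*b^2 + 2*b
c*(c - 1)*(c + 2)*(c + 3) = c^4 + 4*c^3 + c^2 - 6*c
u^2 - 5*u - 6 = (u - 6)*(u + 1)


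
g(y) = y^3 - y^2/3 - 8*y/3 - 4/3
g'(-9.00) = 246.33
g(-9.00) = -733.33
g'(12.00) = 421.33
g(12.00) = 1646.67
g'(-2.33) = 15.17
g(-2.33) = -9.58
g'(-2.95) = 25.41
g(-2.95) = -22.04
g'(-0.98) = 0.87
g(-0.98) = 0.02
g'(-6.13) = 114.15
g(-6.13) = -227.86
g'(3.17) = 25.37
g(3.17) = 18.72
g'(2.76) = 18.35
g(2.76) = 9.79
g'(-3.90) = 45.56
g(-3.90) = -55.32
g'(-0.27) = -2.27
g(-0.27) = -0.66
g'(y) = 3*y^2 - 2*y/3 - 8/3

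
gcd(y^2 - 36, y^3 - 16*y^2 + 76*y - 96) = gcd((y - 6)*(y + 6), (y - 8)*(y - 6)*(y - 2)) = y - 6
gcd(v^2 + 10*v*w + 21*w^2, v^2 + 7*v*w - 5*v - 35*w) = v + 7*w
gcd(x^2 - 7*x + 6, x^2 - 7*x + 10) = 1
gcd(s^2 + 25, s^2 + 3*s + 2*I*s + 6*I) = 1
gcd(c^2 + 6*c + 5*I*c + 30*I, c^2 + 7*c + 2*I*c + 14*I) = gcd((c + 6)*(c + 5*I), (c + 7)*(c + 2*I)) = 1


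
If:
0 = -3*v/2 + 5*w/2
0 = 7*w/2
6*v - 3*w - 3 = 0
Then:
No Solution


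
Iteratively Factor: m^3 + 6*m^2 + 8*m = (m)*(m^2 + 6*m + 8) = m*(m + 2)*(m + 4)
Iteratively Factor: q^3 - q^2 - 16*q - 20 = (q + 2)*(q^2 - 3*q - 10) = (q - 5)*(q + 2)*(q + 2)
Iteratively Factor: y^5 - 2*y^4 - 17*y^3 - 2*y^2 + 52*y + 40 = (y + 1)*(y^4 - 3*y^3 - 14*y^2 + 12*y + 40) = (y - 2)*(y + 1)*(y^3 - y^2 - 16*y - 20) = (y - 2)*(y + 1)*(y + 2)*(y^2 - 3*y - 10) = (y - 2)*(y + 1)*(y + 2)^2*(y - 5)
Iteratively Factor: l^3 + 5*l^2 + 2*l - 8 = (l - 1)*(l^2 + 6*l + 8) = (l - 1)*(l + 2)*(l + 4)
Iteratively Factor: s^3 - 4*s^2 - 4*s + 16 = (s - 4)*(s^2 - 4) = (s - 4)*(s - 2)*(s + 2)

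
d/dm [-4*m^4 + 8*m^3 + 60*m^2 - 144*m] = -16*m^3 + 24*m^2 + 120*m - 144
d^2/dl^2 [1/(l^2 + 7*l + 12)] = 2*(-l^2 - 7*l + (2*l + 7)^2 - 12)/(l^2 + 7*l + 12)^3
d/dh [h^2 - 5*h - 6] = 2*h - 5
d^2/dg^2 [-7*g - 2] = 0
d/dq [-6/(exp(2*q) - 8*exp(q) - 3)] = 12*(exp(q) - 4)*exp(q)/(-exp(2*q) + 8*exp(q) + 3)^2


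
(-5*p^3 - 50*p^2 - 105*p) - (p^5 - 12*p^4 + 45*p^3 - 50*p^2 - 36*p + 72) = -p^5 + 12*p^4 - 50*p^3 - 69*p - 72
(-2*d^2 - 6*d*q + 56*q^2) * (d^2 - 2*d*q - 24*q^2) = -2*d^4 - 2*d^3*q + 116*d^2*q^2 + 32*d*q^3 - 1344*q^4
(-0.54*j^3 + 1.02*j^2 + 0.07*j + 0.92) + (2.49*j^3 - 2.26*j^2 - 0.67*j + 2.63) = 1.95*j^3 - 1.24*j^2 - 0.6*j + 3.55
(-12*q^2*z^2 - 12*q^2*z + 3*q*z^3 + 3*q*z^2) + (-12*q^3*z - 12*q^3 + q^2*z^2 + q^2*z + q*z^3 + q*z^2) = -12*q^3*z - 12*q^3 - 11*q^2*z^2 - 11*q^2*z + 4*q*z^3 + 4*q*z^2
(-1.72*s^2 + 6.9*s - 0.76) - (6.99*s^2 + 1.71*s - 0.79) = -8.71*s^2 + 5.19*s + 0.03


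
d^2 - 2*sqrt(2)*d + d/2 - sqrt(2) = (d + 1/2)*(d - 2*sqrt(2))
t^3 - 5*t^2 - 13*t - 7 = (t - 7)*(t + 1)^2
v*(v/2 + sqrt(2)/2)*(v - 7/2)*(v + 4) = v^4/2 + v^3/4 + sqrt(2)*v^3/2 - 7*v^2 + sqrt(2)*v^2/4 - 7*sqrt(2)*v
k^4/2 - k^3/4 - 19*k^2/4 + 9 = (k/2 + 1)*(k - 3)*(k - 3/2)*(k + 2)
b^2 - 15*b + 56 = (b - 8)*(b - 7)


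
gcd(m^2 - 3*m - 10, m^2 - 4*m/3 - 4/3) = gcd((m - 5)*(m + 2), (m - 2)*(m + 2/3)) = 1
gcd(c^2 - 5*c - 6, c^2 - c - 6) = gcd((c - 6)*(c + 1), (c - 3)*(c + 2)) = 1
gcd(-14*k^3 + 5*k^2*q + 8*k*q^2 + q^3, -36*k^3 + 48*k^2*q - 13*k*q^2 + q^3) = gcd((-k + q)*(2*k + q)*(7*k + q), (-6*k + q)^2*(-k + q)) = -k + q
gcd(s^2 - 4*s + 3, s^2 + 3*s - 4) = s - 1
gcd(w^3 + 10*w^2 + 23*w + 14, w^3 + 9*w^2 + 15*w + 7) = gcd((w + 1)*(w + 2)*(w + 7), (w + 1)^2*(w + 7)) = w^2 + 8*w + 7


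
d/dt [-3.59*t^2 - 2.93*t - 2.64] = -7.18*t - 2.93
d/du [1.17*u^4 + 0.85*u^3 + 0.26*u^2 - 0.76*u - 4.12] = 4.68*u^3 + 2.55*u^2 + 0.52*u - 0.76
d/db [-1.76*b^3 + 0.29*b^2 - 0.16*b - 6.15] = -5.28*b^2 + 0.58*b - 0.16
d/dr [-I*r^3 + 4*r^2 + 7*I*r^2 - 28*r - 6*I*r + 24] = -3*I*r^2 + r*(8 + 14*I) - 28 - 6*I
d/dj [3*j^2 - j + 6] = 6*j - 1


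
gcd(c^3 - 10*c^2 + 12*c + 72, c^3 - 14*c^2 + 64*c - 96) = c - 6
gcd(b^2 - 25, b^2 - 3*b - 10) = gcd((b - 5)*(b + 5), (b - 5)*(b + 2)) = b - 5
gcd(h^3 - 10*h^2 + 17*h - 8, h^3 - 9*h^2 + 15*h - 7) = h^2 - 2*h + 1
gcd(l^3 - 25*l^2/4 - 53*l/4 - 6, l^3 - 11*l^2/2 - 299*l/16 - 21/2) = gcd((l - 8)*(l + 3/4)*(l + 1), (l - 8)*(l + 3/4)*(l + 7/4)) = l^2 - 29*l/4 - 6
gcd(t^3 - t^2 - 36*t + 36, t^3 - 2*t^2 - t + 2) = t - 1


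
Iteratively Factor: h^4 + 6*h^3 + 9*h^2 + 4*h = (h + 1)*(h^3 + 5*h^2 + 4*h) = (h + 1)*(h + 4)*(h^2 + h) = (h + 1)^2*(h + 4)*(h)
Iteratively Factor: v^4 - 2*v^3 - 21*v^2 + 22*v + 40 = (v - 5)*(v^3 + 3*v^2 - 6*v - 8) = (v - 5)*(v - 2)*(v^2 + 5*v + 4) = (v - 5)*(v - 2)*(v + 1)*(v + 4)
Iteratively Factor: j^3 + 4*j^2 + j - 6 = (j + 3)*(j^2 + j - 2) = (j - 1)*(j + 3)*(j + 2)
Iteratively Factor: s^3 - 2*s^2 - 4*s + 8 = (s - 2)*(s^2 - 4) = (s - 2)*(s + 2)*(s - 2)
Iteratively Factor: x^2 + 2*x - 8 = (x - 2)*(x + 4)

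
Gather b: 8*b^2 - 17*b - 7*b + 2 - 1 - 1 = 8*b^2 - 24*b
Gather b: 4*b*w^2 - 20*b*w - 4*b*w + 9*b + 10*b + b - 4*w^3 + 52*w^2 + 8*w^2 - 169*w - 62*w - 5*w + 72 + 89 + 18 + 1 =b*(4*w^2 - 24*w + 20) - 4*w^3 + 60*w^2 - 236*w + 180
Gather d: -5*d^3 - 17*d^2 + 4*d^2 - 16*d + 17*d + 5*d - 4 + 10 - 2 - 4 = -5*d^3 - 13*d^2 + 6*d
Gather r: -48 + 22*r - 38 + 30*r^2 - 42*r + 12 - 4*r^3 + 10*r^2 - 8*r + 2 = -4*r^3 + 40*r^2 - 28*r - 72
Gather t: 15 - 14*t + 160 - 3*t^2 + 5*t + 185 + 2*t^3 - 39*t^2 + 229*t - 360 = 2*t^3 - 42*t^2 + 220*t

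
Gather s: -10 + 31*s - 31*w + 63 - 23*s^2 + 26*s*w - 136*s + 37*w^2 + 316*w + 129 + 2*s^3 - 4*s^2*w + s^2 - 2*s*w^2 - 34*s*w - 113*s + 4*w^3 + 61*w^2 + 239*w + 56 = 2*s^3 + s^2*(-4*w - 22) + s*(-2*w^2 - 8*w - 218) + 4*w^3 + 98*w^2 + 524*w + 238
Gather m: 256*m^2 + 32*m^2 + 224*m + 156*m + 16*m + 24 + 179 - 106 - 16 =288*m^2 + 396*m + 81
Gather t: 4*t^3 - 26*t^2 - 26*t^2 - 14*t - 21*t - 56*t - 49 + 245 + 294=4*t^3 - 52*t^2 - 91*t + 490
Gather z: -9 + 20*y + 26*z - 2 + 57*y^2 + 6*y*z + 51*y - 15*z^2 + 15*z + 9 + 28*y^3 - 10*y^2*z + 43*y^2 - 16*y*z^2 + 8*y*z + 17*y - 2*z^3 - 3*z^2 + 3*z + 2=28*y^3 + 100*y^2 + 88*y - 2*z^3 + z^2*(-16*y - 18) + z*(-10*y^2 + 14*y + 44)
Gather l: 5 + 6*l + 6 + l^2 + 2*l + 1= l^2 + 8*l + 12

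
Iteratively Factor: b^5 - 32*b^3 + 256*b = (b - 4)*(b^4 + 4*b^3 - 16*b^2 - 64*b) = b*(b - 4)*(b^3 + 4*b^2 - 16*b - 64) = b*(b - 4)*(b + 4)*(b^2 - 16) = b*(b - 4)^2*(b + 4)*(b + 4)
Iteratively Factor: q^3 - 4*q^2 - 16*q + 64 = (q + 4)*(q^2 - 8*q + 16) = (q - 4)*(q + 4)*(q - 4)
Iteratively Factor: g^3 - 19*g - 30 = (g + 3)*(g^2 - 3*g - 10) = (g - 5)*(g + 3)*(g + 2)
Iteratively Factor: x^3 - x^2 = (x)*(x^2 - x) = x*(x - 1)*(x)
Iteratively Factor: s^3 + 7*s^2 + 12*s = (s + 3)*(s^2 + 4*s) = s*(s + 3)*(s + 4)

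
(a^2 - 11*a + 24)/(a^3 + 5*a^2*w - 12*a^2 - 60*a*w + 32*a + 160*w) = (a - 3)/(a^2 + 5*a*w - 4*a - 20*w)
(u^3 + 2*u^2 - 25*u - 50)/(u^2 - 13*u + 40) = (u^2 + 7*u + 10)/(u - 8)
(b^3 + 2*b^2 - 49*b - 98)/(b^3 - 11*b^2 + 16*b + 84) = (b + 7)/(b - 6)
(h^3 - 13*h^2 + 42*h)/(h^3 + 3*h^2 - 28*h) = (h^2 - 13*h + 42)/(h^2 + 3*h - 28)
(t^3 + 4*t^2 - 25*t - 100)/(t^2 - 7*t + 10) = (t^2 + 9*t + 20)/(t - 2)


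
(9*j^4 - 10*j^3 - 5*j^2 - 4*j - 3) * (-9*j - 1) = -81*j^5 + 81*j^4 + 55*j^3 + 41*j^2 + 31*j + 3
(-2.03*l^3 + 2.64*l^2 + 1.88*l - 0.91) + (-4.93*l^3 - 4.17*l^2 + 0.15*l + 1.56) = -6.96*l^3 - 1.53*l^2 + 2.03*l + 0.65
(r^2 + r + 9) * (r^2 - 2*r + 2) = r^4 - r^3 + 9*r^2 - 16*r + 18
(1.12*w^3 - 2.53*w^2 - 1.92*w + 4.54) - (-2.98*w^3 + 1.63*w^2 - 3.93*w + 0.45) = 4.1*w^3 - 4.16*w^2 + 2.01*w + 4.09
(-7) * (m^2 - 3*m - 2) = -7*m^2 + 21*m + 14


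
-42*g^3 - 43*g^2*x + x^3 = (-7*g + x)*(g + x)*(6*g + x)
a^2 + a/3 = a*(a + 1/3)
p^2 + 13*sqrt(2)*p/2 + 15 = (p + 3*sqrt(2)/2)*(p + 5*sqrt(2))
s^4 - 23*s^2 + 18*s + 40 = (s - 4)*(s - 2)*(s + 1)*(s + 5)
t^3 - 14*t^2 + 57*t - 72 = (t - 8)*(t - 3)^2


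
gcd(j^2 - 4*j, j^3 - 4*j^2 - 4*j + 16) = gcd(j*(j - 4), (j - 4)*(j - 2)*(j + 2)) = j - 4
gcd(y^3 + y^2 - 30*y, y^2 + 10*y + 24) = y + 6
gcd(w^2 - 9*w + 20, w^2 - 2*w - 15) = w - 5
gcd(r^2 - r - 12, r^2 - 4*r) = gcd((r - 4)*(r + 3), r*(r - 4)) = r - 4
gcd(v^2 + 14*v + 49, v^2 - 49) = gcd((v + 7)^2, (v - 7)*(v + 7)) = v + 7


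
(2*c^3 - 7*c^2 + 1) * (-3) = -6*c^3 + 21*c^2 - 3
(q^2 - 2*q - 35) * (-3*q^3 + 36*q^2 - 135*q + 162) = -3*q^5 + 42*q^4 - 102*q^3 - 828*q^2 + 4401*q - 5670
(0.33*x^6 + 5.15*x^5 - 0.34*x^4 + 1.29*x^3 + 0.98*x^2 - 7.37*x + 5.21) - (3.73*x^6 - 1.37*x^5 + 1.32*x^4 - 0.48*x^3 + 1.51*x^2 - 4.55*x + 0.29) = -3.4*x^6 + 6.52*x^5 - 1.66*x^4 + 1.77*x^3 - 0.53*x^2 - 2.82*x + 4.92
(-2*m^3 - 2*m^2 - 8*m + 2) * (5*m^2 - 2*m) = -10*m^5 - 6*m^4 - 36*m^3 + 26*m^2 - 4*m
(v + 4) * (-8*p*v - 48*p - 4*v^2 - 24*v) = -8*p*v^2 - 80*p*v - 192*p - 4*v^3 - 40*v^2 - 96*v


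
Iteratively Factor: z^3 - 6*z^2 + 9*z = (z)*(z^2 - 6*z + 9) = z*(z - 3)*(z - 3)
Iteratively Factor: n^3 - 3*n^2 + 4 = (n + 1)*(n^2 - 4*n + 4) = (n - 2)*(n + 1)*(n - 2)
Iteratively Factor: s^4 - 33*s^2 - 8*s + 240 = (s - 5)*(s^3 + 5*s^2 - 8*s - 48) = (s - 5)*(s - 3)*(s^2 + 8*s + 16) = (s - 5)*(s - 3)*(s + 4)*(s + 4)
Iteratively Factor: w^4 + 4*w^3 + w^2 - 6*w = (w)*(w^3 + 4*w^2 + w - 6) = w*(w + 3)*(w^2 + w - 2) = w*(w - 1)*(w + 3)*(w + 2)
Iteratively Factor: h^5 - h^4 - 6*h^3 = (h - 3)*(h^4 + 2*h^3) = h*(h - 3)*(h^3 + 2*h^2) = h^2*(h - 3)*(h^2 + 2*h) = h^2*(h - 3)*(h + 2)*(h)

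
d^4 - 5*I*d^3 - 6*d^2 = d^2*(d - 3*I)*(d - 2*I)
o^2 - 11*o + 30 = (o - 6)*(o - 5)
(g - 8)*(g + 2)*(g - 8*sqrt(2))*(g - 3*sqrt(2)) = g^4 - 11*sqrt(2)*g^3 - 6*g^3 + 32*g^2 + 66*sqrt(2)*g^2 - 288*g + 176*sqrt(2)*g - 768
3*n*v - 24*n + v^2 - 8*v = (3*n + v)*(v - 8)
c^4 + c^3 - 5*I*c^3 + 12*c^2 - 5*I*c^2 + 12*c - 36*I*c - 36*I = (c + 1)*(c - 6*I)*(c - 2*I)*(c + 3*I)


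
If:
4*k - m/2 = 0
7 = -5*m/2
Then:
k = -7/20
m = -14/5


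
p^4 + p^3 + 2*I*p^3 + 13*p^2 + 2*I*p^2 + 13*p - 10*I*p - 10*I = (p + 1)*(p - 2*I)*(p - I)*(p + 5*I)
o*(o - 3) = o^2 - 3*o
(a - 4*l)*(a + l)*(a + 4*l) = a^3 + a^2*l - 16*a*l^2 - 16*l^3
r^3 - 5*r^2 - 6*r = r*(r - 6)*(r + 1)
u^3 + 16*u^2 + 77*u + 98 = (u + 2)*(u + 7)^2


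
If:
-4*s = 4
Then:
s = -1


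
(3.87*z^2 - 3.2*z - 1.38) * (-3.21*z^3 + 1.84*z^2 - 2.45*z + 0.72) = -12.4227*z^5 + 17.3928*z^4 - 10.9397*z^3 + 8.0872*z^2 + 1.077*z - 0.9936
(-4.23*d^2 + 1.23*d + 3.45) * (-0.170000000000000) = 0.7191*d^2 - 0.2091*d - 0.5865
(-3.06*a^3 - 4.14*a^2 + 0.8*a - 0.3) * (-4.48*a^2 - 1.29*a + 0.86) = 13.7088*a^5 + 22.4946*a^4 - 0.875000000000001*a^3 - 3.2484*a^2 + 1.075*a - 0.258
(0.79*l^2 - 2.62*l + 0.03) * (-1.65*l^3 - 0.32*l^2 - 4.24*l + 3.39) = -1.3035*l^5 + 4.0702*l^4 - 2.5607*l^3 + 13.7773*l^2 - 9.009*l + 0.1017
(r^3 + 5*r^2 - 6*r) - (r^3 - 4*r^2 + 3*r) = 9*r^2 - 9*r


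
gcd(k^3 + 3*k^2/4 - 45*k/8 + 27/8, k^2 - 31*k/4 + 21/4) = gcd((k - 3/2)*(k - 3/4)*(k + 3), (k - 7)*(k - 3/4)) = k - 3/4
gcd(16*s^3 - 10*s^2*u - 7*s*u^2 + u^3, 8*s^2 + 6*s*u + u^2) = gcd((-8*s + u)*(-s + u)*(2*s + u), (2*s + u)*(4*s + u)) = 2*s + u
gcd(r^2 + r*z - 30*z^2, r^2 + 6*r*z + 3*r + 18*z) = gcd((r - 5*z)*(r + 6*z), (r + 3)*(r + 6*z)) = r + 6*z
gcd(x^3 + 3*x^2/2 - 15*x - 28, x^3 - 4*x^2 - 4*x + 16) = x^2 - 2*x - 8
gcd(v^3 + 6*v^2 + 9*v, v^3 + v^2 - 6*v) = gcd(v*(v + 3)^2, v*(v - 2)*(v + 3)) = v^2 + 3*v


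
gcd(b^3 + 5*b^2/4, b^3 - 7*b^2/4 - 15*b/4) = b^2 + 5*b/4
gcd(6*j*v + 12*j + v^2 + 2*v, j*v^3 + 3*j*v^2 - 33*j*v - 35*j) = 1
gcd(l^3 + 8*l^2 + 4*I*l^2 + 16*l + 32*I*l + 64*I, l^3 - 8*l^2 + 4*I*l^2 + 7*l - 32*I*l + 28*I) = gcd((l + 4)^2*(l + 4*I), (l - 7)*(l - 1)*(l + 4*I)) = l + 4*I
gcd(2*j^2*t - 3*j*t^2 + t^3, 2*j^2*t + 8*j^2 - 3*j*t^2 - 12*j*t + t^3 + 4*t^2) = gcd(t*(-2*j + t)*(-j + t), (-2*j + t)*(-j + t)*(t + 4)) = 2*j^2 - 3*j*t + t^2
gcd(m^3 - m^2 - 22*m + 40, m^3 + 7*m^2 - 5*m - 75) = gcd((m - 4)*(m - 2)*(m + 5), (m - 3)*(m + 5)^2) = m + 5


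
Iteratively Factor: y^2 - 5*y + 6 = (y - 2)*(y - 3)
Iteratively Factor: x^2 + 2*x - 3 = (x - 1)*(x + 3)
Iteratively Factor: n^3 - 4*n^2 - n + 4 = (n - 4)*(n^2 - 1) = (n - 4)*(n + 1)*(n - 1)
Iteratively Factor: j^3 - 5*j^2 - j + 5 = (j - 5)*(j^2 - 1) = (j - 5)*(j - 1)*(j + 1)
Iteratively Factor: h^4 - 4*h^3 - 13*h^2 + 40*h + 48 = (h - 4)*(h^3 - 13*h - 12) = (h - 4)^2*(h^2 + 4*h + 3) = (h - 4)^2*(h + 3)*(h + 1)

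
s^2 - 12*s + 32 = (s - 8)*(s - 4)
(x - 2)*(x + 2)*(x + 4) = x^3 + 4*x^2 - 4*x - 16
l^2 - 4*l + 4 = (l - 2)^2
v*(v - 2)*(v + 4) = v^3 + 2*v^2 - 8*v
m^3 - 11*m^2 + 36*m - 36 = (m - 6)*(m - 3)*(m - 2)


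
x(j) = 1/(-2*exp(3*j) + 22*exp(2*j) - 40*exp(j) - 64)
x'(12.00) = 0.00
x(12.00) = 0.00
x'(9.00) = 0.00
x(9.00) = 0.00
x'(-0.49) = 0.00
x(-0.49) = -0.01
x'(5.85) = 0.00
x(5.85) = -0.00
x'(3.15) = 0.00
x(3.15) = -0.00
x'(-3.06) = 0.00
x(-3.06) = -0.02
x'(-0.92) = 0.00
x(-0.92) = -0.01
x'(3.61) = 0.00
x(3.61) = -0.00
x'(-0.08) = 0.00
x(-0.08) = -0.01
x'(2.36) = 0.02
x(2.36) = -0.00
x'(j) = (6*exp(3*j) - 44*exp(2*j) + 40*exp(j))/(-2*exp(3*j) + 22*exp(2*j) - 40*exp(j) - 64)^2 = (3*exp(2*j) - 22*exp(j) + 20)*exp(j)/(2*(exp(3*j) - 11*exp(2*j) + 20*exp(j) + 32)^2)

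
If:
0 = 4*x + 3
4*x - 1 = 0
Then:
No Solution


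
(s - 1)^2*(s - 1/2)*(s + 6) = s^4 + 7*s^3/2 - 13*s^2 + 23*s/2 - 3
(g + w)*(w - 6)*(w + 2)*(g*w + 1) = g^2*w^3 - 4*g^2*w^2 - 12*g^2*w + g*w^4 - 4*g*w^3 - 11*g*w^2 - 4*g*w - 12*g + w^3 - 4*w^2 - 12*w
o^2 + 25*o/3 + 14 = (o + 7/3)*(o + 6)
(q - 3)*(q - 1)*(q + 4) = q^3 - 13*q + 12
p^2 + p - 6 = (p - 2)*(p + 3)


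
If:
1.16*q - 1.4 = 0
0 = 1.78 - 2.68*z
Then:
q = 1.21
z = 0.66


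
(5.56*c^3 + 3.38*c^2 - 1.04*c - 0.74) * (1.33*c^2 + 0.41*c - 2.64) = 7.3948*c^5 + 6.775*c^4 - 14.6758*c^3 - 10.3338*c^2 + 2.4422*c + 1.9536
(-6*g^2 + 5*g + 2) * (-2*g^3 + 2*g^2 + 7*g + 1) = 12*g^5 - 22*g^4 - 36*g^3 + 33*g^2 + 19*g + 2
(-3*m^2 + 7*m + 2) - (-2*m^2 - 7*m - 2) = -m^2 + 14*m + 4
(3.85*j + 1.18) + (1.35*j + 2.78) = 5.2*j + 3.96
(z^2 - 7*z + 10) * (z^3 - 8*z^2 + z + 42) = z^5 - 15*z^4 + 67*z^3 - 45*z^2 - 284*z + 420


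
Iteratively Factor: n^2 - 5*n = (n)*(n - 5)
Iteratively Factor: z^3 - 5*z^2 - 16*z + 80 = (z - 4)*(z^2 - z - 20) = (z - 5)*(z - 4)*(z + 4)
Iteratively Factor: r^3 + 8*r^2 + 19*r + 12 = (r + 4)*(r^2 + 4*r + 3) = (r + 3)*(r + 4)*(r + 1)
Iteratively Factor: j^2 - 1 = (j - 1)*(j + 1)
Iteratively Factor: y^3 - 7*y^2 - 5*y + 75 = (y - 5)*(y^2 - 2*y - 15) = (y - 5)^2*(y + 3)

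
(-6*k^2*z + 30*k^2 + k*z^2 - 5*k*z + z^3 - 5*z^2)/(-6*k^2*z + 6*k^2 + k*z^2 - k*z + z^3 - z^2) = (z - 5)/(z - 1)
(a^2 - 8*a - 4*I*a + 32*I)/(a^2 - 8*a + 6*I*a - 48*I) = (a - 4*I)/(a + 6*I)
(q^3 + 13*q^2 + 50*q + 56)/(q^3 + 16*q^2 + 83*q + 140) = (q + 2)/(q + 5)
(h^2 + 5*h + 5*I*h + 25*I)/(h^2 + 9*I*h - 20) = (h + 5)/(h + 4*I)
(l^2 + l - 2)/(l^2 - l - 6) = (l - 1)/(l - 3)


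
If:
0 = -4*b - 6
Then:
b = -3/2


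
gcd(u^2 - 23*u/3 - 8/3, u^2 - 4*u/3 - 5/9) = u + 1/3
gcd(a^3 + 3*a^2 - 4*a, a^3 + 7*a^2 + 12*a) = a^2 + 4*a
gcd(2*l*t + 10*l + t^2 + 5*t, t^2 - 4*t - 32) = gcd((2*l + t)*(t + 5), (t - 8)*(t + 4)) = 1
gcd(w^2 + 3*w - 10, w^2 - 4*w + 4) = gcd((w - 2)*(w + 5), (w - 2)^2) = w - 2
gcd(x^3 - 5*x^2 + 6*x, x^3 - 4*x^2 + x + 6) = x^2 - 5*x + 6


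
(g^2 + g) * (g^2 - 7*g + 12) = g^4 - 6*g^3 + 5*g^2 + 12*g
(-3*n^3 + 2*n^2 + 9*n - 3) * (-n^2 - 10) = 3*n^5 - 2*n^4 + 21*n^3 - 17*n^2 - 90*n + 30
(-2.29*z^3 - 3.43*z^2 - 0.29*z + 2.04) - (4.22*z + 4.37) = -2.29*z^3 - 3.43*z^2 - 4.51*z - 2.33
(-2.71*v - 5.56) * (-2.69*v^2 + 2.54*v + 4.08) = 7.2899*v^3 + 8.073*v^2 - 25.1792*v - 22.6848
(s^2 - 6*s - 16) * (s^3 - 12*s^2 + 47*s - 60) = s^5 - 18*s^4 + 103*s^3 - 150*s^2 - 392*s + 960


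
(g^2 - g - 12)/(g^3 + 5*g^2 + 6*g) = (g - 4)/(g*(g + 2))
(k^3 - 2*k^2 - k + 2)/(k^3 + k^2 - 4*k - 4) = (k - 1)/(k + 2)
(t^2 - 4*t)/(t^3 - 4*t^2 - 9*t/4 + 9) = 4*t/(4*t^2 - 9)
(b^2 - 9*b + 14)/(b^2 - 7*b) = (b - 2)/b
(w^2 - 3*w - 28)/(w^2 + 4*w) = (w - 7)/w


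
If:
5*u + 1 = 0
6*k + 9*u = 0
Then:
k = 3/10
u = -1/5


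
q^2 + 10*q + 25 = (q + 5)^2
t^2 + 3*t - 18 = (t - 3)*(t + 6)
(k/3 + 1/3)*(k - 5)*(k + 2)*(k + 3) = k^4/3 + k^3/3 - 19*k^2/3 - 49*k/3 - 10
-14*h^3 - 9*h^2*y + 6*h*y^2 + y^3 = (-2*h + y)*(h + y)*(7*h + y)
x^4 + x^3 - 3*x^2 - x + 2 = (x - 1)^2*(x + 1)*(x + 2)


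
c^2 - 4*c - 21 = (c - 7)*(c + 3)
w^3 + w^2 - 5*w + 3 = (w - 1)^2*(w + 3)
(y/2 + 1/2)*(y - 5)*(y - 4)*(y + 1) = y^4/2 - 7*y^3/2 + 3*y^2/2 + 31*y/2 + 10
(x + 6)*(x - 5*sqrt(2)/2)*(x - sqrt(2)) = x^3 - 7*sqrt(2)*x^2/2 + 6*x^2 - 21*sqrt(2)*x + 5*x + 30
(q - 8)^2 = q^2 - 16*q + 64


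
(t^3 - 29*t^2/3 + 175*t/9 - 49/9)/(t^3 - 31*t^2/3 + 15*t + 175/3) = (9*t^2 - 24*t + 7)/(3*(3*t^2 - 10*t - 25))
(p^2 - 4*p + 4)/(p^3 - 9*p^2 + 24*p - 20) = 1/(p - 5)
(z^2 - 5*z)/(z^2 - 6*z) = (z - 5)/(z - 6)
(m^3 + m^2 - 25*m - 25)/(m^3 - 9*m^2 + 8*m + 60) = (m^2 + 6*m + 5)/(m^2 - 4*m - 12)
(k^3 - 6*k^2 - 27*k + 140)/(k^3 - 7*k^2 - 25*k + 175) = (k - 4)/(k - 5)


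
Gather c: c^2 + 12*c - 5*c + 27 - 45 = c^2 + 7*c - 18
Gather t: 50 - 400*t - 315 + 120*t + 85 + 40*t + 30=-240*t - 150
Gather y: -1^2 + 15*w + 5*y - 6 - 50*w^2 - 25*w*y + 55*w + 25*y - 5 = -50*w^2 + 70*w + y*(30 - 25*w) - 12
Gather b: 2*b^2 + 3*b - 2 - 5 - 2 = 2*b^2 + 3*b - 9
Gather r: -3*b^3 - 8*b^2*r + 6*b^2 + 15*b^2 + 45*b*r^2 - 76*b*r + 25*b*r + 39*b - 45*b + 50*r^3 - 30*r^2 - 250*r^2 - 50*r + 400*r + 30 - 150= -3*b^3 + 21*b^2 - 6*b + 50*r^3 + r^2*(45*b - 280) + r*(-8*b^2 - 51*b + 350) - 120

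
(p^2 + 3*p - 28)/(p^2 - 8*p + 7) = (p^2 + 3*p - 28)/(p^2 - 8*p + 7)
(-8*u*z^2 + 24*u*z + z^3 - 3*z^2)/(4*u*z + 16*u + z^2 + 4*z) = z*(-8*u*z + 24*u + z^2 - 3*z)/(4*u*z + 16*u + z^2 + 4*z)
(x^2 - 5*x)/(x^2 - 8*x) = (x - 5)/(x - 8)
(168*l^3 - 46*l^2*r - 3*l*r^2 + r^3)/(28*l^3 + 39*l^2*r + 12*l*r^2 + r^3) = (24*l^2 - 10*l*r + r^2)/(4*l^2 + 5*l*r + r^2)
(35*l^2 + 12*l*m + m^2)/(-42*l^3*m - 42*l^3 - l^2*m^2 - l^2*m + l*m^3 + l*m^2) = (-35*l^2 - 12*l*m - m^2)/(l*(42*l^2*m + 42*l^2 + l*m^2 + l*m - m^3 - m^2))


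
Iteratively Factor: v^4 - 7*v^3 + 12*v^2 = (v)*(v^3 - 7*v^2 + 12*v) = v*(v - 4)*(v^2 - 3*v) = v*(v - 4)*(v - 3)*(v)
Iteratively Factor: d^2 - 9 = (d - 3)*(d + 3)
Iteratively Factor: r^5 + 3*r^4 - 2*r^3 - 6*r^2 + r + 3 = (r - 1)*(r^4 + 4*r^3 + 2*r^2 - 4*r - 3) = (r - 1)^2*(r^3 + 5*r^2 + 7*r + 3) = (r - 1)^2*(r + 1)*(r^2 + 4*r + 3) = (r - 1)^2*(r + 1)^2*(r + 3)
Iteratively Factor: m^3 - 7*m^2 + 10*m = (m - 5)*(m^2 - 2*m) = (m - 5)*(m - 2)*(m)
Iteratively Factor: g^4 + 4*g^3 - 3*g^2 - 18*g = (g - 2)*(g^3 + 6*g^2 + 9*g) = g*(g - 2)*(g^2 + 6*g + 9) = g*(g - 2)*(g + 3)*(g + 3)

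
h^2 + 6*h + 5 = (h + 1)*(h + 5)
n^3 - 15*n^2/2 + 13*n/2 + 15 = (n - 6)*(n - 5/2)*(n + 1)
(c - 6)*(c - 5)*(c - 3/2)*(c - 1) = c^4 - 27*c^3/2 + 59*c^2 - 183*c/2 + 45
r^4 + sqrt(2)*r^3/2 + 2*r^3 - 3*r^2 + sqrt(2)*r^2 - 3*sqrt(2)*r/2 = r*(r - 1)*(r + 3)*(r + sqrt(2)/2)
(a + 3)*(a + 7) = a^2 + 10*a + 21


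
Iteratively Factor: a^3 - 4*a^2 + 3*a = (a - 3)*(a^2 - a) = a*(a - 3)*(a - 1)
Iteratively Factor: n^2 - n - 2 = (n + 1)*(n - 2)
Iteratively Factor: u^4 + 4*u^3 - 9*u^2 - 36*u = (u - 3)*(u^3 + 7*u^2 + 12*u) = (u - 3)*(u + 4)*(u^2 + 3*u) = (u - 3)*(u + 3)*(u + 4)*(u)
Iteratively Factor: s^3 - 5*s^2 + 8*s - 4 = (s - 2)*(s^2 - 3*s + 2) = (s - 2)^2*(s - 1)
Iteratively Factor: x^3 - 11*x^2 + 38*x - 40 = (x - 4)*(x^2 - 7*x + 10) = (x - 5)*(x - 4)*(x - 2)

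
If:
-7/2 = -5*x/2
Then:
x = 7/5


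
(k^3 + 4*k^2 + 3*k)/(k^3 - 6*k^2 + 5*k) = (k^2 + 4*k + 3)/(k^2 - 6*k + 5)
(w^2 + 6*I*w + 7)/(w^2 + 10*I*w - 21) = (w - I)/(w + 3*I)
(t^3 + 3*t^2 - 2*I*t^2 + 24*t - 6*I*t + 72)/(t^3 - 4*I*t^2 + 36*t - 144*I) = (t^2 + t*(3 + 4*I) + 12*I)/(t^2 + 2*I*t + 24)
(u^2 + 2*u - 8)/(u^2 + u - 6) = (u + 4)/(u + 3)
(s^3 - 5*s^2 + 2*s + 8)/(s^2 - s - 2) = s - 4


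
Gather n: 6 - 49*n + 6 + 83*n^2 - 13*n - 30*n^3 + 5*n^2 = -30*n^3 + 88*n^2 - 62*n + 12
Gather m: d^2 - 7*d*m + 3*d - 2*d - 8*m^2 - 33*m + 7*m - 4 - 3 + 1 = d^2 + d - 8*m^2 + m*(-7*d - 26) - 6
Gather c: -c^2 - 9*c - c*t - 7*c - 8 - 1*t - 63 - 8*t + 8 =-c^2 + c*(-t - 16) - 9*t - 63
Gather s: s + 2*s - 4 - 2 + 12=3*s + 6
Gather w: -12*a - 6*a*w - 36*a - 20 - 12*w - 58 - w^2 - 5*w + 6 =-48*a - w^2 + w*(-6*a - 17) - 72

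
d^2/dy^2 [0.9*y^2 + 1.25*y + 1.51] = 1.80000000000000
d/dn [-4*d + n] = 1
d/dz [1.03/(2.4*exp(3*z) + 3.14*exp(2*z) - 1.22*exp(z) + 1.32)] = (-7.416*exp(2*z) - 6.4684*exp(z) + 1.2566)*exp(z)/(2.4*exp(3*z) + 3.14*exp(2*z) - 1.22*exp(z) + 1.32)^2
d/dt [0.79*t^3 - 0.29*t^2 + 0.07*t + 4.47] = 2.37*t^2 - 0.58*t + 0.07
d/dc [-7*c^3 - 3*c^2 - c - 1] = -21*c^2 - 6*c - 1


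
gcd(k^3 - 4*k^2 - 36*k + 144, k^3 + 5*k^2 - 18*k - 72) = k^2 + 2*k - 24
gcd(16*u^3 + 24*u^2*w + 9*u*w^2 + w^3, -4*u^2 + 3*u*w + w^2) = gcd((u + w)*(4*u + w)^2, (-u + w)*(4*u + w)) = 4*u + w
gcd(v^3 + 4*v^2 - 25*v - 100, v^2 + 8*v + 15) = v + 5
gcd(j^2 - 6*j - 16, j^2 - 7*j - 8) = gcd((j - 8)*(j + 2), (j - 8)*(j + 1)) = j - 8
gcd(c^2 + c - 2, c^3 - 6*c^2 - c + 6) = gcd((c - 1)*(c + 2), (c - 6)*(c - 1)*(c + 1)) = c - 1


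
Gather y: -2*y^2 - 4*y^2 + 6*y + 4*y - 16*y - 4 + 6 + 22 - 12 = -6*y^2 - 6*y + 12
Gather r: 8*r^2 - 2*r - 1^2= 8*r^2 - 2*r - 1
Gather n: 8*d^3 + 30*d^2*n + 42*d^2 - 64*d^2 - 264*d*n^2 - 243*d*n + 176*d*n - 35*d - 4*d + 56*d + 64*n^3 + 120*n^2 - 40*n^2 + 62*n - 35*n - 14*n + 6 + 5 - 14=8*d^3 - 22*d^2 + 17*d + 64*n^3 + n^2*(80 - 264*d) + n*(30*d^2 - 67*d + 13) - 3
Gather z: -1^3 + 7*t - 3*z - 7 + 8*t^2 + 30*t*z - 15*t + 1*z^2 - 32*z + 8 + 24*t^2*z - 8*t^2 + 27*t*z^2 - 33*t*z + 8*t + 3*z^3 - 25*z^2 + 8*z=3*z^3 + z^2*(27*t - 24) + z*(24*t^2 - 3*t - 27)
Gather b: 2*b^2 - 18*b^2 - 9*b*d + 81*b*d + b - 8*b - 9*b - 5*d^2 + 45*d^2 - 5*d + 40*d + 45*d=-16*b^2 + b*(72*d - 16) + 40*d^2 + 80*d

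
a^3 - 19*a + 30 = (a - 3)*(a - 2)*(a + 5)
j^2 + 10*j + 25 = (j + 5)^2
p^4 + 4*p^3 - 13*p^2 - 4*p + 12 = (p - 2)*(p - 1)*(p + 1)*(p + 6)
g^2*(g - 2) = g^3 - 2*g^2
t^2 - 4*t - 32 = (t - 8)*(t + 4)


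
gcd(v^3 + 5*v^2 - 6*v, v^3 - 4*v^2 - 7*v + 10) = v - 1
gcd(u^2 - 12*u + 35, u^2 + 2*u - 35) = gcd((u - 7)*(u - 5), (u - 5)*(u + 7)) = u - 5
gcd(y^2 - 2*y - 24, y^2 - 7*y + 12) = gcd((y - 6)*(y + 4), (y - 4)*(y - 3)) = 1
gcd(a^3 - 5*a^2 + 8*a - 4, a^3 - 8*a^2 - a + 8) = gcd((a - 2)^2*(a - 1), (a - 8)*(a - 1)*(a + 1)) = a - 1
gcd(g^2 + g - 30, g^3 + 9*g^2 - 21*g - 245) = g - 5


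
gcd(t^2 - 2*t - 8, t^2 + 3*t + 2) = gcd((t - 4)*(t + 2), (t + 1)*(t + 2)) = t + 2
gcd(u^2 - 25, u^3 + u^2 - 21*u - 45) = u - 5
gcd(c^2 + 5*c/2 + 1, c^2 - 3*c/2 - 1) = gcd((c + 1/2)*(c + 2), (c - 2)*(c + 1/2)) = c + 1/2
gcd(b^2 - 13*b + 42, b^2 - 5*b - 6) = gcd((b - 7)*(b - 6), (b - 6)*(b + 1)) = b - 6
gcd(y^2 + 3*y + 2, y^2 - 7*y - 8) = y + 1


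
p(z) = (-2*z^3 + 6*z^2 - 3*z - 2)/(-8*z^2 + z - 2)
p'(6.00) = 0.24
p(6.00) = 0.83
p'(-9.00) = 0.25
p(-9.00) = -2.99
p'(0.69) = -1.19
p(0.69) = 0.37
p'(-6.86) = 0.25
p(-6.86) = -2.46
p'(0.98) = -0.55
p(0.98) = 0.12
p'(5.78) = 0.24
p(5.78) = 0.78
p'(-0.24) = 2.91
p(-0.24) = 0.34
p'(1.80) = 0.05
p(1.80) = -0.01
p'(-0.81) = 0.90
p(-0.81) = -0.67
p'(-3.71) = 0.25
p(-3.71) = -1.67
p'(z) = (16*z - 1)*(-2*z^3 + 6*z^2 - 3*z - 2)/(-8*z^2 + z - 2)^2 + (-6*z^2 + 12*z - 3)/(-8*z^2 + z - 2)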